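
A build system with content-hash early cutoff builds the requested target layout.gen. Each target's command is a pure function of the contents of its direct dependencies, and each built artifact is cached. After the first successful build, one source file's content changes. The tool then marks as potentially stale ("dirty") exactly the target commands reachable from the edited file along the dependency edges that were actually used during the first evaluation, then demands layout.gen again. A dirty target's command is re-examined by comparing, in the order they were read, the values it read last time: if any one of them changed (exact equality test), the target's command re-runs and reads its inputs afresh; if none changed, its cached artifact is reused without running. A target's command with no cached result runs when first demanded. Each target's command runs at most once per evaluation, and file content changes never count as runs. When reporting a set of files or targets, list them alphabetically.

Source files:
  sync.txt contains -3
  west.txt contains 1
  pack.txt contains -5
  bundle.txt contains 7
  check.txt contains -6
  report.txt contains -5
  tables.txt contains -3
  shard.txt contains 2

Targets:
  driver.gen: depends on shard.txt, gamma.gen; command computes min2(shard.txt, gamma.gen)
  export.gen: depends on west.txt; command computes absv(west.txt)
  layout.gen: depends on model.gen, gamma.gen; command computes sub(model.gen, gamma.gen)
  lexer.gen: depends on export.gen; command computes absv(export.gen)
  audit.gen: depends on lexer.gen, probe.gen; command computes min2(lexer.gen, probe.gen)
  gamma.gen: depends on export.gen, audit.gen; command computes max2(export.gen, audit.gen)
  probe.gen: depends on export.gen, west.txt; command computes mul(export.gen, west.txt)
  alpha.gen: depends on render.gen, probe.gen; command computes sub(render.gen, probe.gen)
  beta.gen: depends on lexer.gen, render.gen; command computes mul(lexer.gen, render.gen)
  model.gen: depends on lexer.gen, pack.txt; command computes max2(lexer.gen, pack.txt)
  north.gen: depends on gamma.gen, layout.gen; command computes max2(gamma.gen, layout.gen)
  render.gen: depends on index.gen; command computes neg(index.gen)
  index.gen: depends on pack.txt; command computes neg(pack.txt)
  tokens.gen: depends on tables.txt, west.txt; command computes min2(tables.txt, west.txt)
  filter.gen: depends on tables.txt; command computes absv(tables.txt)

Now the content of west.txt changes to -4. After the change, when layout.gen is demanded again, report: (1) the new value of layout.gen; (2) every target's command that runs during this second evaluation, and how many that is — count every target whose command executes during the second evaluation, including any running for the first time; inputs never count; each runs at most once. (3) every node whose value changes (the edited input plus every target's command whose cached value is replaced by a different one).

New value of layout.gen: 0.
Target commands that run: audit.gen, export.gen, gamma.gen, layout.gen, lexer.gen, model.gen, probe.gen — 7 in total.
Values that change: audit.gen, export.gen, gamma.gen, lexer.gen, model.gen, probe.gen, west.txt.

First evaluation (everything demanded from the output):
  export.gen = absv(1) = 1
  lexer.gen = absv(1) = 1
  model.gen = max2(1, -5) = 1
  probe.gen = mul(1, 1) = 1
  audit.gen = min2(1, 1) = 1
  gamma.gen = max2(1, 1) = 1
  layout.gen = sub(1, 1) = 0

Propagation after the edit:
  export.gen: runs — west.txt 1->-4; result 4.
  lexer.gen: runs — export.gen 1->4; result 4.
  model.gen: runs — lexer.gen 1->4; result 4.
  probe.gen: runs — export.gen 1->4; west.txt 1->-4; result -16.
  audit.gen: runs — lexer.gen 1->4; probe.gen 1->-16; result -16.
  gamma.gen: runs — export.gen 1->4; audit.gen 1->-16; result 4.
  layout.gen: runs — model.gen 1->4; gamma.gen 1->4; result 0 (same value as before).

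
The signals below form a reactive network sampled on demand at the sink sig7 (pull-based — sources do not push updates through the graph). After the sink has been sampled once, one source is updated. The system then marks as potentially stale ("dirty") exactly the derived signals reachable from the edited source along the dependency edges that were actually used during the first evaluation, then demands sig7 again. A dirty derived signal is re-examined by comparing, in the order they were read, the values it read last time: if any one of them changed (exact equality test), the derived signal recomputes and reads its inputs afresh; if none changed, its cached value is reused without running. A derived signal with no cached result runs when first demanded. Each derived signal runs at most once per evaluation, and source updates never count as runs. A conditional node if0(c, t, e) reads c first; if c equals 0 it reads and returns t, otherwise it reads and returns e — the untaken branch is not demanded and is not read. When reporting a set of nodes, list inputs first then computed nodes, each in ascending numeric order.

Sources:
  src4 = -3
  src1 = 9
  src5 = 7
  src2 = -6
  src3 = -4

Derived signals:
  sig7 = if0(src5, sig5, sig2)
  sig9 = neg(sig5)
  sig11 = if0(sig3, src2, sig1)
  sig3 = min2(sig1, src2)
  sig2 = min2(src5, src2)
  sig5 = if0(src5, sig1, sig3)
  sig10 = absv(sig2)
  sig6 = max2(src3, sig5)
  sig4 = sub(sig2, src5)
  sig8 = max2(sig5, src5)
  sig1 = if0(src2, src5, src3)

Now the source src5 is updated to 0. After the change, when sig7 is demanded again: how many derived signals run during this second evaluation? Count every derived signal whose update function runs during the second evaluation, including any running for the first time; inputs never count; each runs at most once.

Initial pass — values computed on the first demand:
  sig2 = min2(7, -6) = -6
  sig7 = if0(src5=7 -> else branch sig2) = -6

Second demand — change propagation:
  sig1: newly demanded (no cache) — executes and yields -4.
  sig2: dirty yet unreached — the second evaluation never asks for it.
  sig5: newly demanded (no cache) — executes and yields -4.
  sig7: re-runs because src5 7->0; new result -4.

The important point: the flipped condition redirects demand; sig2 is left stale, never re-checked.

Run set: sig1, sig5, sig7 (3 run).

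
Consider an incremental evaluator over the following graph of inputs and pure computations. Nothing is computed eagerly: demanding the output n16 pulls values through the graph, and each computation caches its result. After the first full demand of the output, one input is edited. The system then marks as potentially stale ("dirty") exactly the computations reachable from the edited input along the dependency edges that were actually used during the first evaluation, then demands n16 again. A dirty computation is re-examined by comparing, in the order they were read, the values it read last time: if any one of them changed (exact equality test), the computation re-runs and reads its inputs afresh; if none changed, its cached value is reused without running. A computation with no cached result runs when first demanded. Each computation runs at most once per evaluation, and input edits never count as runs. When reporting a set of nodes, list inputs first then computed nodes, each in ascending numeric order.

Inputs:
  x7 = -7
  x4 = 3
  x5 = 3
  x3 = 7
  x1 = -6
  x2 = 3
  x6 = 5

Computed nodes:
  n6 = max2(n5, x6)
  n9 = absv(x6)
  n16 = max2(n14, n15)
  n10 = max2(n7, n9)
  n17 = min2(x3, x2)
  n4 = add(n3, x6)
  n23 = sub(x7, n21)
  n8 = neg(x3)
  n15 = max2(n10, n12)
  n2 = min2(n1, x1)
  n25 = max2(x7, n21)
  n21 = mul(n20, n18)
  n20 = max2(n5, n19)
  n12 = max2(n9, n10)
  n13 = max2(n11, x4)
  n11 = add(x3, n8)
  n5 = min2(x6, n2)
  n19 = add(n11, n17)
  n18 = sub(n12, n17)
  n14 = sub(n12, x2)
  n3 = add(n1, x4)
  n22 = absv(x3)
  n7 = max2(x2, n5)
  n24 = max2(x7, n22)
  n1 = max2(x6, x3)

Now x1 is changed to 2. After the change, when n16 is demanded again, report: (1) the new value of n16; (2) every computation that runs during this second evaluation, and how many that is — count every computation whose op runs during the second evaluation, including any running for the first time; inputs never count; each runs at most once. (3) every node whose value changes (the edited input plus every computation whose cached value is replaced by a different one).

n16 now evaluates to 5.
Run set: n2, n5, n7 (3 run).
Changed values: x1, n2, n5.
The important point: n7 recomputes to an identical value, and the output ends up unchanged.

Initial pass — values computed on the first demand:
  n1 = max2(5, 7) = 7
  n2 = min2(7, -6) = -6
  n5 = min2(5, -6) = -6
  n7 = max2(3, -6) = 3
  n9 = absv(5) = 5
  n10 = max2(3, 5) = 5
  n12 = max2(5, 5) = 5
  n14 = sub(5, 3) = 2
  n15 = max2(5, 5) = 5
  n16 = max2(2, 5) = 5

Second demand — change propagation:
  n2: re-runs because x1 -6->2; new result 2.
  n5: re-runs because n2 -6->2; new result 2.
  n7: re-runs because n5 -6->2; new result 3 (unchanged).
  n10: re-examined; everything it read last time is the same (n7 unchanged, n9 unchanged) — cache 5 kept, no run.
  n12: re-examined; everything it read last time is the same (n9 unchanged, n10 unchanged) — cache 5 kept, no run.
  n14: re-examined; everything it read last time is the same (n12 unchanged, x2 unchanged) — cache 2 kept, no run.
  n15: re-examined; everything it read last time is the same (n10 unchanged, n12 unchanged) — cache 5 kept, no run.
  n16: re-examined; everything it read last time is the same (n14 unchanged, n15 unchanged) — cache 5 kept, no run.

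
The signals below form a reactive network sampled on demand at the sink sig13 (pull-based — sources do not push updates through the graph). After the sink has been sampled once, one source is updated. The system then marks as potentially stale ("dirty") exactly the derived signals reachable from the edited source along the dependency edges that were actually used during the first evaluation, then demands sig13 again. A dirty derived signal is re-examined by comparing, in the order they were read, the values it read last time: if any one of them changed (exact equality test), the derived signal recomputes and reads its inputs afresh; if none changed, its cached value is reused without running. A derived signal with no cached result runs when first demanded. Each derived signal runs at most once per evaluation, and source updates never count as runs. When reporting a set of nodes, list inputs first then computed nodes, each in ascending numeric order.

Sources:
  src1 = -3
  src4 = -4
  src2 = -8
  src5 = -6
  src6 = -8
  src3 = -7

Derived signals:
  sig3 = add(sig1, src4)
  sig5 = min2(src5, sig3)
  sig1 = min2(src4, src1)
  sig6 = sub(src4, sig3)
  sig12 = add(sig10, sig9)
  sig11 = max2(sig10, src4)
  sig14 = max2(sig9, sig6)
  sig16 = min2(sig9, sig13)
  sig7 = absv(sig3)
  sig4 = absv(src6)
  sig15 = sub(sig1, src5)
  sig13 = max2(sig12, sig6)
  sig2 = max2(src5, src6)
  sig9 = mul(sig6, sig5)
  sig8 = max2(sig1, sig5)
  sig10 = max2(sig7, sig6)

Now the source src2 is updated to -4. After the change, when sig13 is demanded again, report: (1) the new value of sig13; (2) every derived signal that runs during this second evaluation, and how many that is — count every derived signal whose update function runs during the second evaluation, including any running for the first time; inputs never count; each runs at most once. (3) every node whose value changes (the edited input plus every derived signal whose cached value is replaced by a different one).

Initial pass — values computed on the first demand:
  sig1 = min2(-4, -3) = -4
  sig3 = add(-4, -4) = -8
  sig5 = min2(-6, -8) = -8
  sig6 = sub(-4, -8) = 4
  sig7 = absv(-8) = 8
  sig9 = mul(4, -8) = -32
  sig10 = max2(8, 4) = 8
  sig12 = add(8, -32) = -24
  sig13 = max2(-24, 4) = 4

Second demand — change propagation:
  no demanded computation ever read src2, so the edit dirties nothing and nothing runs.

The important point: nothing the output needs ever reads src2, so the edit is invisible to it.

sig13 now evaluates to 4.
Run set: none (0 run).
Changed values: src2.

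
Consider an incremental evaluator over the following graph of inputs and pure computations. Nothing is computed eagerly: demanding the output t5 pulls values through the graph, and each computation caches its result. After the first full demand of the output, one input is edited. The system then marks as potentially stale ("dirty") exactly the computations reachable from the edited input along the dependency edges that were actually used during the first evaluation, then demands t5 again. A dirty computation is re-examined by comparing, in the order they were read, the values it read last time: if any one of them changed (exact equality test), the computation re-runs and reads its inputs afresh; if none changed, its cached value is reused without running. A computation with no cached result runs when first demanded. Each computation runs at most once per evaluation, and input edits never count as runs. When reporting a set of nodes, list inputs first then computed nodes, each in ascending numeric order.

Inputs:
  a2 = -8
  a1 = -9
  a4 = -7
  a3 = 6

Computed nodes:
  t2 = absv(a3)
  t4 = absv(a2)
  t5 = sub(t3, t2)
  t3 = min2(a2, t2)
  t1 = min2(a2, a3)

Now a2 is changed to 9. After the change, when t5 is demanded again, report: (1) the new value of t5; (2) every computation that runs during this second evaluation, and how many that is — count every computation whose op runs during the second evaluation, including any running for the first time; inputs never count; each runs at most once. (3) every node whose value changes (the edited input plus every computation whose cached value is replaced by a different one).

Initial pass — values computed on the first demand:
  t2 = absv(6) = 6
  t3 = min2(-8, 6) = -8
  t5 = sub(-8, 6) = -14

Second demand — change propagation:
  t3: re-runs because a2 -8->9; new result 6.
  t5: re-runs because t3 -8->6; new result 0.

t5 now evaluates to 0.
Run set: t3, t5 (2 run).
Changed values: a2, t3, t5.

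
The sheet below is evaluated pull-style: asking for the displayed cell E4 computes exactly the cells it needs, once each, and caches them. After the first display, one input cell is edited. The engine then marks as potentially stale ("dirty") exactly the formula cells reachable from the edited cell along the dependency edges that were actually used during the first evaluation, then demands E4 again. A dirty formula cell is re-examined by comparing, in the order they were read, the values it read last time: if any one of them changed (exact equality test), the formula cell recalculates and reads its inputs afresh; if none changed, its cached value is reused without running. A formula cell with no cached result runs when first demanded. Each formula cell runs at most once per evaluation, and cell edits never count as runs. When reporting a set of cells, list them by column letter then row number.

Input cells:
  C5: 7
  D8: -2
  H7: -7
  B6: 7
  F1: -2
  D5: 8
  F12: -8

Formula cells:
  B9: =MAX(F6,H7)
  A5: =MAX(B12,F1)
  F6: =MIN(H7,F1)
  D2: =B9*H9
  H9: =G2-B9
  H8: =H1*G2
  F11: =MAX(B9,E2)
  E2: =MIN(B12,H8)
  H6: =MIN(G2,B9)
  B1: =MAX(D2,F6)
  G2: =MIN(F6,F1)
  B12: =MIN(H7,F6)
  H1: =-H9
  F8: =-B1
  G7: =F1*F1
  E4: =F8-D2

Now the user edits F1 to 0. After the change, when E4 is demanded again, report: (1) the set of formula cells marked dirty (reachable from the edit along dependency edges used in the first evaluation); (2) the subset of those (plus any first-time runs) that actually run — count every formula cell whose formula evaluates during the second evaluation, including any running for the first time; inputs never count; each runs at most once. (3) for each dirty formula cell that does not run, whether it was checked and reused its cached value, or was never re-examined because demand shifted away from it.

The edit dirties: B1, B9, D2, E4, F6, F8, G2, H9.
2 formula cells run: F6, G2.
Cache hits after checking: B1, B9, D2, E4, F8, H9.
Note where the cutoff bites: B9 is checked, finds nothing changed, and keeps its cache.

First demand of the output computes:
  F6 = MIN(-7, -2) = -7
  B9 = MAX(-7, -7) = -7
  G2 = MIN(-7, -2) = -7
  H9 = -7 - -7 = 0
  D2 = -7 * 0 = 0
  B1 = MAX(0, -7) = 0
  F8 = -(0) = 0
  E4 = 0 - 0 = 0

After the edit, cleaning proceeds:
  F6: a read changed (F1 -2->0) — executes, giving -7 — identical to its old value.
  B9: dirty, but its reads are unchanged (F6 unchanged, H7 unchanged); cached -7 stands.
  G2: a read changed (F1 -2->0) — executes, giving -7 — identical to its old value.
  H9: dirty, but its reads are unchanged (G2 unchanged, B9 unchanged); cached 0 stands.
  D2: dirty, but its reads are unchanged (B9 unchanged, H9 unchanged); cached 0 stands.
  B1: dirty, but its reads are unchanged (D2 unchanged, F6 unchanged); cached 0 stands.
  F8: dirty, but its reads are unchanged (B1 unchanged); cached 0 stands.
  E4: dirty, but its reads are unchanged (F8 unchanged, D2 unchanged); cached 0 stands.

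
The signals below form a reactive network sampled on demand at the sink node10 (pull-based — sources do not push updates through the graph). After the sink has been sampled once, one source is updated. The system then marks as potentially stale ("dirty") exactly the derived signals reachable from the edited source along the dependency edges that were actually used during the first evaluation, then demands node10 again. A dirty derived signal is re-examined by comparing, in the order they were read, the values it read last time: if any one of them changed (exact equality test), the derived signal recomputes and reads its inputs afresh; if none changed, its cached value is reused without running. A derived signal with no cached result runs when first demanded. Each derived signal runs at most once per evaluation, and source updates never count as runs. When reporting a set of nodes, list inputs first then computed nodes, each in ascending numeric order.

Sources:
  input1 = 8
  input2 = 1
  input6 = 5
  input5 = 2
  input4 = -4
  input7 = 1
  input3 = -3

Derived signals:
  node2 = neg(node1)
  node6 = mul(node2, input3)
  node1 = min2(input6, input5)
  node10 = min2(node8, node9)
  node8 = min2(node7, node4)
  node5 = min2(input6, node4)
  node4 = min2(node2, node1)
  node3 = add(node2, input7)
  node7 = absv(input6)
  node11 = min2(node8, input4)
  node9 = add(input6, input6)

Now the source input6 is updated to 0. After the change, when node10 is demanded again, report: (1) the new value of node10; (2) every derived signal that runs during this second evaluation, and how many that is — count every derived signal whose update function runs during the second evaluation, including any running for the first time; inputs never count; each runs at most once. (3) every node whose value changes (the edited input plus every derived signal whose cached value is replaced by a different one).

Initial pass — values computed on the first demand:
  node1 = min2(5, 2) = 2
  node2 = neg(2) = -2
  node4 = min2(-2, 2) = -2
  node7 = absv(5) = 5
  node8 = min2(5, -2) = -2
  node9 = add(5, 5) = 10
  node10 = min2(-2, 10) = -2

Second demand — change propagation:
  node1: re-runs because input6 5->0; new result 0.
  node2: re-runs because node1 2->0; new result 0.
  node4: re-runs because node2 -2->0; node1 2->0; new result 0.
  node7: re-runs because input6 5->0; new result 0.
  node8: re-runs because node7 5->0; node4 -2->0; new result 0.
  node9: re-runs because input6 5->0; input6 5->0; new result 0.
  node10: re-runs because node8 -2->0; node9 10->0; new result 0.

node10 now evaluates to 0.
Run set: node1, node2, node4, node7, node8, node9, node10 (7 run).
Changed values: input6, node1, node2, node4, node7, node8, node9, node10.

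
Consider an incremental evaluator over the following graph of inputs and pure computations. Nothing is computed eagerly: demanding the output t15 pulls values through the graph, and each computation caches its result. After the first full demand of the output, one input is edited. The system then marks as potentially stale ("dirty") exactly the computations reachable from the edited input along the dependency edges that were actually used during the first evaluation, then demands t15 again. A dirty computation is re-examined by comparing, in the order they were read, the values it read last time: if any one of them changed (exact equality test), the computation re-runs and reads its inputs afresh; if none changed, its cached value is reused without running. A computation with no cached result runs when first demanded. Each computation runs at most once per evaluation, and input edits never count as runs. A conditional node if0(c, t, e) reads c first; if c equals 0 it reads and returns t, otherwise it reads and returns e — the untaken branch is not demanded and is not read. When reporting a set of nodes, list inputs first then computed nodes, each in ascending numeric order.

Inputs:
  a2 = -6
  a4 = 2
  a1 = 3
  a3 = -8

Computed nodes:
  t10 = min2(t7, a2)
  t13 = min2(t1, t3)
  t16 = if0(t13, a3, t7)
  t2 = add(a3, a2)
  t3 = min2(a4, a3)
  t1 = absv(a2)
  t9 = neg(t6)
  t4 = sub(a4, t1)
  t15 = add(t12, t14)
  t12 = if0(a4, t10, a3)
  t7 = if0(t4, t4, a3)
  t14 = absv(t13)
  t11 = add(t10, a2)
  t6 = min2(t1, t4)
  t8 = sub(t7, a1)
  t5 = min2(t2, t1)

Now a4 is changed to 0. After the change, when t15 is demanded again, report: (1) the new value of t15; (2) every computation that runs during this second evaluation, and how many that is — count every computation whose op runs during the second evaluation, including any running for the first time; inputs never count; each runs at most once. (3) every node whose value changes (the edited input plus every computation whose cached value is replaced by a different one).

t15 now evaluates to 0.
Run set: t3, t4, t7, t10, t12 (5 run).
Changed values: a4.
The important point: the flipped condition pulls in fresh nodes; t4, t7, t10 run for the first time.

Initial pass — values computed on the first demand:
  t1 = absv(-6) = 6
  t3 = min2(2, -8) = -8
  t12 = if0(a4=2 -> else branch a3) = -8
  t13 = min2(6, -8) = -8
  t14 = absv(-8) = 8
  t15 = add(-8, 8) = 0

Second demand — change propagation:
  t3: re-runs because a4 2->0; new result -8 (unchanged).
  t4: newly demanded (no cache) — executes and yields -6.
  t7: newly demanded (no cache) — executes and yields -8.
  t10: newly demanded (no cache) — executes and yields -8.
  t12: re-runs because a4 2->0; new result -8 (unchanged).
  t13: re-examined; everything it read last time is the same (t1 unchanged, t3 unchanged) — cache -8 kept, no run.
  t14: re-examined; everything it read last time is the same (t13 unchanged) — cache 8 kept, no run.
  t15: re-examined; everything it read last time is the same (t12 unchanged, t14 unchanged) — cache 0 kept, no run.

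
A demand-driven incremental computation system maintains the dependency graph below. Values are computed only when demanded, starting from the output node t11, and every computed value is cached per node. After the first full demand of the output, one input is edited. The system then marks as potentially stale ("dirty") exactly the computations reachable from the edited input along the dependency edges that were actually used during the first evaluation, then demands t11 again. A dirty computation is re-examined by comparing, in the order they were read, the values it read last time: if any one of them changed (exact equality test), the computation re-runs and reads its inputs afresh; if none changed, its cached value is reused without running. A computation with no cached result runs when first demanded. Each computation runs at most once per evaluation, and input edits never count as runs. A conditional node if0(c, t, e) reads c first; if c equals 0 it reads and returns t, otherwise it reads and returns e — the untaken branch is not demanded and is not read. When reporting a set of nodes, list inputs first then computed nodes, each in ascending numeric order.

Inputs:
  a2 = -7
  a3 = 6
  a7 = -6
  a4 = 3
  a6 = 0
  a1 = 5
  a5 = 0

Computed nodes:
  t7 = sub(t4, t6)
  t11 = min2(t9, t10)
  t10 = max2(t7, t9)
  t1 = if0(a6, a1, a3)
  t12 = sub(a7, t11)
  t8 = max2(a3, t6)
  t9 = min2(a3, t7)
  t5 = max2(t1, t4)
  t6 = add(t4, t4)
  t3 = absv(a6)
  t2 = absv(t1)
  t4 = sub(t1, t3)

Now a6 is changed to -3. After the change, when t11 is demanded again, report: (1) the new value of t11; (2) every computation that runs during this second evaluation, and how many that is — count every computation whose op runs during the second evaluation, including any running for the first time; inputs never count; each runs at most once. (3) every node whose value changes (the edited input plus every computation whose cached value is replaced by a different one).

First evaluation (everything demanded from the output):
  t1 = if0(a6=0 -> then branch a1) = 5
  t3 = absv(0) = 0
  t4 = sub(5, 0) = 5
  t6 = add(5, 5) = 10
  t7 = sub(5, 10) = -5
  t9 = min2(6, -5) = -5
  t10 = max2(-5, -5) = -5
  t11 = min2(-5, -5) = -5

Propagation after the edit:
  t1: runs — a6 0->-3; result 6.
  t3: runs — a6 0->-3; result 3.
  t4: runs — t1 5->6; t3 0->3; result 3.
  t6: runs — t4 5->3; t4 5->3; result 6.
  t7: runs — t4 5->3; t6 10->6; result -3.
  t9: runs — t7 -5->-3; result -3.
  t10: runs — t7 -5->-3; t9 -5->-3; result -3.
  t11: runs — t9 -5->-3; t10 -5->-3; result -3.

New value of t11: -3.
Computations that run: t1, t3, t4, t6, t7, t9, t10, t11 — 8 in total.
Values that change: a6, t1, t3, t4, t6, t7, t9, t10, t11.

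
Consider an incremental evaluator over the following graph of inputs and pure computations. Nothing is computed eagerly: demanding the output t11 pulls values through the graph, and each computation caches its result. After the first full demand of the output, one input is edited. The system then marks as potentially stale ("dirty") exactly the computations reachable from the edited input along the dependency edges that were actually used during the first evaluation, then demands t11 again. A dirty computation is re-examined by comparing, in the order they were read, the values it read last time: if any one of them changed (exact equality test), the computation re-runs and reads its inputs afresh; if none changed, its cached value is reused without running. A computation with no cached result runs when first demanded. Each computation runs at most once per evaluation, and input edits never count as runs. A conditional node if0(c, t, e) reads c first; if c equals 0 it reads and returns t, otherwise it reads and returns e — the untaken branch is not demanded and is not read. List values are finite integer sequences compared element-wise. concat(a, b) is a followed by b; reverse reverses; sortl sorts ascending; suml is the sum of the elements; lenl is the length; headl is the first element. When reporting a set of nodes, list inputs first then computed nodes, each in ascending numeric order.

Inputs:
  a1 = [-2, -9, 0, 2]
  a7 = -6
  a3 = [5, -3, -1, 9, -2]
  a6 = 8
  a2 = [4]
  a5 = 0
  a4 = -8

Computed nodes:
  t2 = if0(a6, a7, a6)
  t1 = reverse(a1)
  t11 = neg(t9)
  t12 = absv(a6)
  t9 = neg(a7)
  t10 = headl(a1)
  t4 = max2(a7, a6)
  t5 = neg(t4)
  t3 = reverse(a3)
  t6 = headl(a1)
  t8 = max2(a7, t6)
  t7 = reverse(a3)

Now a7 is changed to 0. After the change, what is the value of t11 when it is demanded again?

t11 now evaluates to 0.

Initial pass — values computed on the first demand:
  t9 = neg(-6) = 6
  t11 = neg(6) = -6

Second demand — change propagation:
  t9: re-runs because a7 -6->0; new result 0.
  t11: re-runs because t9 6->0; new result 0.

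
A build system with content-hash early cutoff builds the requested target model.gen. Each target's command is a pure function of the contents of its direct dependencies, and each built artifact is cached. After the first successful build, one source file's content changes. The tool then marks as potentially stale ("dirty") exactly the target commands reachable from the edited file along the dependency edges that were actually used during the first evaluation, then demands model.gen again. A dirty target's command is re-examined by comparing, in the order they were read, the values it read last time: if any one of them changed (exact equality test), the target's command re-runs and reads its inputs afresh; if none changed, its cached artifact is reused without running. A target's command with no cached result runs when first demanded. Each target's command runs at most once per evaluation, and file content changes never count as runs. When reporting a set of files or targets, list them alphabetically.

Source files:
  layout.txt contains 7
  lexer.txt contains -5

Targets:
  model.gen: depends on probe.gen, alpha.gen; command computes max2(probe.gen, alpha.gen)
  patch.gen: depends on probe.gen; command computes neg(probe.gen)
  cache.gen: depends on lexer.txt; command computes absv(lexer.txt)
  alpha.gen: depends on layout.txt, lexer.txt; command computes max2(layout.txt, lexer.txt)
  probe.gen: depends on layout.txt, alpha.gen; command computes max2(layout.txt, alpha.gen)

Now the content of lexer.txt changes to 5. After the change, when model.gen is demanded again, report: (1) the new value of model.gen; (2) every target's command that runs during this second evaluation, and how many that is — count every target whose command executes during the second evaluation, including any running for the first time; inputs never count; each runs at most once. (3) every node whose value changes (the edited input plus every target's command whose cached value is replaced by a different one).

New value of model.gen: 7.
Target commands that run: alpha.gen — 1 in total.
Values that change: lexer.txt.
Key observation: the change is absorbed at alpha.gen — it re-runs but produces the same value, and the output's value is unchanged.

First evaluation (everything demanded from the output):
  alpha.gen = max2(7, -5) = 7
  probe.gen = max2(7, 7) = 7
  model.gen = max2(7, 7) = 7

Propagation after the edit:
  alpha.gen: runs — lexer.txt -5->5; result 7 (same value as before).
  probe.gen: checked — values it read are unchanged (layout.txt unchanged, alpha.gen unchanged); reused cached 7 without running.
  model.gen: checked — values it read are unchanged (probe.gen unchanged, alpha.gen unchanged); reused cached 7 without running.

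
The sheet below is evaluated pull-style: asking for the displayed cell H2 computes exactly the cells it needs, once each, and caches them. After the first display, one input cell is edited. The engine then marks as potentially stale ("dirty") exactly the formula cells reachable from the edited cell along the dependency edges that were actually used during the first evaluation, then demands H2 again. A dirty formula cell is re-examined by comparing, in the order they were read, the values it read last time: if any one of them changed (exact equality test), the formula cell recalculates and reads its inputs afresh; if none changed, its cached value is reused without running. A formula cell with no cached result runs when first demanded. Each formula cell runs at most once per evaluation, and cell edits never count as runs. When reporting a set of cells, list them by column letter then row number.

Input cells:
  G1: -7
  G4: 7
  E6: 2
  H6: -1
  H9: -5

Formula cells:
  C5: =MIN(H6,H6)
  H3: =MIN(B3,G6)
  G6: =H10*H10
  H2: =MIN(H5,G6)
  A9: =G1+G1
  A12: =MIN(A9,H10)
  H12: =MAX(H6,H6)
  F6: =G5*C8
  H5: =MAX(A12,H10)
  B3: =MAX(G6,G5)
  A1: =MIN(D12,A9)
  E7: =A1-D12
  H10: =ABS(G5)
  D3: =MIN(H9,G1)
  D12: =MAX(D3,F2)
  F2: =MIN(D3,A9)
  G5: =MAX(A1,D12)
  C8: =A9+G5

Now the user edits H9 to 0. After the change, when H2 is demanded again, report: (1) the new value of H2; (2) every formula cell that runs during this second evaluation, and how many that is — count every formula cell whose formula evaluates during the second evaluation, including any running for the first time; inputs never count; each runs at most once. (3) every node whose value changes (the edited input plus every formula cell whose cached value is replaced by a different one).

First demand of the output computes:
  A9 = -7 + -7 = -14
  D3 = MIN(-5, -7) = -7
  F2 = MIN(-7, -14) = -14
  D12 = MAX(-7, -14) = -7
  A1 = MIN(-7, -14) = -14
  G5 = MAX(-14, -7) = -7
  H10 = ABS(-7) = 7
  A12 = MIN(-14, 7) = -14
  G6 = 7 * 7 = 49
  H5 = MAX(-14, 7) = 7
  H2 = MIN(7, 49) = 7

After the edit, cleaning proceeds:
  D3: a read changed (H9 -5->0) — executes, giving -7 — identical to its old value.
  F2: dirty, but its reads are unchanged (D3 unchanged, A9 unchanged); cached -14 stands.
  D12: dirty, but its reads are unchanged (D3 unchanged, F2 unchanged); cached -7 stands.
  A1: dirty, but its reads are unchanged (D12 unchanged, A9 unchanged); cached -14 stands.
  G5: dirty, but its reads are unchanged (A1 unchanged, D12 unchanged); cached -7 stands.
  H10: dirty, but its reads are unchanged (G5 unchanged); cached 7 stands.
  A12: dirty, but its reads are unchanged (A9 unchanged, H10 unchanged); cached -14 stands.
  G6: dirty, but its reads are unchanged (H10 unchanged, H10 unchanged); cached 49 stands.
  H5: dirty, but its reads are unchanged (A12 unchanged, H10 unchanged); cached 7 stands.
  H2: dirty, but its reads are unchanged (H5 unchanged, G6 unchanged); cached 7 stands.

Note the absorption at D3: it re-runs yet its value is the same, leaving the output's value untouched.

Demanding H2 again yields 7.
1 formula cells run: D3.
The nodes whose values change: H9.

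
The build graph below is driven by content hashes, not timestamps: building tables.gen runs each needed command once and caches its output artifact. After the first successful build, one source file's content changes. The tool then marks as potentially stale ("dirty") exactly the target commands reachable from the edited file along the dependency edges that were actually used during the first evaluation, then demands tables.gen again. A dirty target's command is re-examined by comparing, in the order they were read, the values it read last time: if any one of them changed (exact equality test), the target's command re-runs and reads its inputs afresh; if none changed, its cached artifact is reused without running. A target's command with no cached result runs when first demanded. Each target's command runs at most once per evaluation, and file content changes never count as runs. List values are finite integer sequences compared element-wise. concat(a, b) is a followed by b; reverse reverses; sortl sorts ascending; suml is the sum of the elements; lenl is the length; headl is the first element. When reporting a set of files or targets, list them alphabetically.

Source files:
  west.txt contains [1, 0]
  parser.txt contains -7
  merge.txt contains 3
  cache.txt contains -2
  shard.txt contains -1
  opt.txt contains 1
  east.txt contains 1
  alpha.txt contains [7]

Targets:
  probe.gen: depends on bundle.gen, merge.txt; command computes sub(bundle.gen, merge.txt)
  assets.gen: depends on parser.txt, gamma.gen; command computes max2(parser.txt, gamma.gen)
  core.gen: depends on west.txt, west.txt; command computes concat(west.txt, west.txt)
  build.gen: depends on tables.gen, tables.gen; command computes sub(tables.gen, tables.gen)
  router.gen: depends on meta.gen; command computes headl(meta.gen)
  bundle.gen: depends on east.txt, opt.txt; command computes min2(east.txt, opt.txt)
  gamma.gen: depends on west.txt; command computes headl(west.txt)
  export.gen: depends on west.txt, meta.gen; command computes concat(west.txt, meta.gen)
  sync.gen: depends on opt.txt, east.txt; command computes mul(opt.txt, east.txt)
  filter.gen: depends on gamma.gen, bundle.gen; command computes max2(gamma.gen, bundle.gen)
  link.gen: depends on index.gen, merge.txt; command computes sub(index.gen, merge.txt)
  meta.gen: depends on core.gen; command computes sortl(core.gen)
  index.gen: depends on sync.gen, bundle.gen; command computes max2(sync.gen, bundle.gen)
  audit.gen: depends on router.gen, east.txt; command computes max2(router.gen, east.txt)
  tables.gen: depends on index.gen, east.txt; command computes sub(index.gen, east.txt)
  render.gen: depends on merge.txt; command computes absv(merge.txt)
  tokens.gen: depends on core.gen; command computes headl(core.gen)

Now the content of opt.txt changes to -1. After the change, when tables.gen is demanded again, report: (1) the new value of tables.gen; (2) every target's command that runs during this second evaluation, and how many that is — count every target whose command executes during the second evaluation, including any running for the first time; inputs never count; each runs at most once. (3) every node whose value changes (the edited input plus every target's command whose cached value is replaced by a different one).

tables.gen now evaluates to -2.
Run set: bundle.gen, index.gen, sync.gen, tables.gen (4 run).
Changed values: bundle.gen, index.gen, opt.txt, sync.gen, tables.gen.

Initial pass — values computed on the first demand:
  bundle.gen = min2(1, 1) = 1
  sync.gen = mul(1, 1) = 1
  index.gen = max2(1, 1) = 1
  tables.gen = sub(1, 1) = 0

Second demand — change propagation:
  bundle.gen: re-runs because opt.txt 1->-1; new result -1.
  sync.gen: re-runs because opt.txt 1->-1; new result -1.
  index.gen: re-runs because sync.gen 1->-1; bundle.gen 1->-1; new result -1.
  tables.gen: re-runs because index.gen 1->-1; new result -2.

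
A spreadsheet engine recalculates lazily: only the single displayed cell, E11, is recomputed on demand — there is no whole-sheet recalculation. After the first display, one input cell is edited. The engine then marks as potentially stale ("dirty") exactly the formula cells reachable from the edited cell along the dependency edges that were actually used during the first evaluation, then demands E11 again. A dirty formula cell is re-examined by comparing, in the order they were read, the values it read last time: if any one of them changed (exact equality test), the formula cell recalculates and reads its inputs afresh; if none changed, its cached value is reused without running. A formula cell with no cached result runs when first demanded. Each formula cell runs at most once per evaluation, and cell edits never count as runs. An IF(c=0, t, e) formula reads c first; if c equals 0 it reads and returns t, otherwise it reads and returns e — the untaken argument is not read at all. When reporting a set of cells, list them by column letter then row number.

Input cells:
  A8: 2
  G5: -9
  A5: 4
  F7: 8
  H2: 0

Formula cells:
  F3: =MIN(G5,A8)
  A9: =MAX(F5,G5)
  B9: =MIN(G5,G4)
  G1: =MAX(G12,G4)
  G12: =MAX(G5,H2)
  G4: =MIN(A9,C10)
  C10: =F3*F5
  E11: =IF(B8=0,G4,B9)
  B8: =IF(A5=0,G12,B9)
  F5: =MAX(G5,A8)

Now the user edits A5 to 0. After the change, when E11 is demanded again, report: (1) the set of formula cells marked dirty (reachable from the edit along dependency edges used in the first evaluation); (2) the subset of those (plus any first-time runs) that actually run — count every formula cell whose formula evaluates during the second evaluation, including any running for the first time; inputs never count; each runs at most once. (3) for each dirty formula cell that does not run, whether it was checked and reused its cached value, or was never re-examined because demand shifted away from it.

Marked dirty: B8, E11.
Formula cells that run: B8, E11, G12 — 3 in total.
Every dirty formula cell ran.
Key observation: a condition flipped, so demand reaches new nodes — G12 runs for the first time.

First evaluation (everything demanded from the output):
  F3 = MIN(-9, 2) = -9
  F5 = MAX(-9, 2) = 2
  A9 = MAX(2, -9) = 2
  C10 = -9 * 2 = -18
  G4 = MIN(2, -18) = -18
  B9 = MIN(-9, -18) = -18
  B8 = IF(A5=0: A5=4 -> else branch B9) = -18
  E11 = IF(B8=0: B8=-18 -> else branch B9) = -18

Propagation after the edit:
  G12: demanded for the first time — runs, produces 0.
  B8: runs — A5 4->0; result 0.
  E11: runs — B8 -18->0; result -18 (same value as before).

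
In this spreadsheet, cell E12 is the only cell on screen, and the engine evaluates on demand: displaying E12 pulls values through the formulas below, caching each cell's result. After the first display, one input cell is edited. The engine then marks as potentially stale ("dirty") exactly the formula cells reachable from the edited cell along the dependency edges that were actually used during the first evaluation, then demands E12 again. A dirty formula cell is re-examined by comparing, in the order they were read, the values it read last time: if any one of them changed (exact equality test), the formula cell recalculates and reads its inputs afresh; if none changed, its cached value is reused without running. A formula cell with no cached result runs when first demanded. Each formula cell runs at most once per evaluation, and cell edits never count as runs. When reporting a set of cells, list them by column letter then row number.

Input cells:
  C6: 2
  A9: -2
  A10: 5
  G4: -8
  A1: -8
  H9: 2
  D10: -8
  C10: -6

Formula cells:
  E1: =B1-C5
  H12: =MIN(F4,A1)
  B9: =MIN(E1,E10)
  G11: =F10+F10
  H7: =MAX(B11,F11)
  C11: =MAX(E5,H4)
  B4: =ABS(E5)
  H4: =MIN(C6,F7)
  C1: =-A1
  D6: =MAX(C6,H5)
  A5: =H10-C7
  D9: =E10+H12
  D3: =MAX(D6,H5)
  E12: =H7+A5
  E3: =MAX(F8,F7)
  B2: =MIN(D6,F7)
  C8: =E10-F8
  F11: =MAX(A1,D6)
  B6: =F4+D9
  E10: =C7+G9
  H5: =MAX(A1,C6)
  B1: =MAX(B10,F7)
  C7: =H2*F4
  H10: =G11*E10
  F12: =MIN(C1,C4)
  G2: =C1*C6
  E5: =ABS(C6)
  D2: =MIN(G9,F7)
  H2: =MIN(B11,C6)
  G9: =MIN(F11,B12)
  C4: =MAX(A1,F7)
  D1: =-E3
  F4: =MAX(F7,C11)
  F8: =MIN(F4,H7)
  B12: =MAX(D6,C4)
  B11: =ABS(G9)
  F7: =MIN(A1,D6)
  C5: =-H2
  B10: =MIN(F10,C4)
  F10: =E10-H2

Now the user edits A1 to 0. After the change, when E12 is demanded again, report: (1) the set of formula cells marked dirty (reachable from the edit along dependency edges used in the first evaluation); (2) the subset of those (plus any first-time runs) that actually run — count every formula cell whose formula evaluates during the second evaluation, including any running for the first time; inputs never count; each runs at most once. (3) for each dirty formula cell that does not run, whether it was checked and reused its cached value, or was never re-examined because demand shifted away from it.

Dirty set: A5, B11, B12, C4, C7, C11, D6, E10, E12, F4, F7, F10, F11, G9, G11, H2, H4, H5, H7, H10.
Run set: B12, C4, C11, F4, F7, F11, H4, H5 (8 run).
Re-examined without running (cache reused): A5, B11, C7, D6, E10, E12, F10, G9, G11, H2, H7, H10.
The important point: at D6 every value read last time is unchanged, so the dirty flag clears without a run.

Initial pass — values computed on the first demand:
  E5 = ABS(2) = 2
  H5 = MAX(-8, 2) = 2
  D6 = MAX(2, 2) = 2
  F7 = MIN(-8, 2) = -8
  C4 = MAX(-8, -8) = -8
  B12 = MAX(2, -8) = 2
  F11 = MAX(-8, 2) = 2
  G9 = MIN(2, 2) = 2
  B11 = ABS(2) = 2
  H2 = MIN(2, 2) = 2
  H4 = MIN(2, -8) = -8
  C11 = MAX(2, -8) = 2
  F4 = MAX(-8, 2) = 2
  C7 = 2 * 2 = 4
  E10 = 4 + 2 = 6
  F10 = 6 - 2 = 4
  G11 = 4 + 4 = 8
  H7 = MAX(2, 2) = 2
  H10 = 8 * 6 = 48
  A5 = 48 - 4 = 44
  E12 = 2 + 44 = 46

Second demand — change propagation:
  H5: re-runs because A1 -8->0; new result 2 (unchanged).
  D6: re-examined; everything it read last time is the same (C6 unchanged, H5 unchanged) — cache 2 kept, no run.
  F7: re-runs because A1 -8->0; new result 0.
  C4: re-runs because A1 -8->0; F7 -8->0; new result 0.
  B12: re-runs because C4 -8->0; new result 2 (unchanged).
  F11: re-runs because A1 -8->0; new result 2 (unchanged).
  G9: re-examined; everything it read last time is the same (F11 unchanged, B12 unchanged) — cache 2 kept, no run.
  B11: re-examined; everything it read last time is the same (G9 unchanged) — cache 2 kept, no run.
  H2: re-examined; everything it read last time is the same (B11 unchanged, C6 unchanged) — cache 2 kept, no run.
  H4: re-runs because F7 -8->0; new result 0.
  C11: re-runs because H4 -8->0; new result 2 (unchanged).
  F4: re-runs because F7 -8->0; new result 2 (unchanged).
  C7: re-examined; everything it read last time is the same (H2 unchanged, F4 unchanged) — cache 4 kept, no run.
  E10: re-examined; everything it read last time is the same (C7 unchanged, G9 unchanged) — cache 6 kept, no run.
  F10: re-examined; everything it read last time is the same (E10 unchanged, H2 unchanged) — cache 4 kept, no run.
  G11: re-examined; everything it read last time is the same (F10 unchanged, F10 unchanged) — cache 8 kept, no run.
  H7: re-examined; everything it read last time is the same (B11 unchanged, F11 unchanged) — cache 2 kept, no run.
  H10: re-examined; everything it read last time is the same (G11 unchanged, E10 unchanged) — cache 48 kept, no run.
  A5: re-examined; everything it read last time is the same (H10 unchanged, C7 unchanged) — cache 44 kept, no run.
  E12: re-examined; everything it read last time is the same (H7 unchanged, A5 unchanged) — cache 46 kept, no run.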